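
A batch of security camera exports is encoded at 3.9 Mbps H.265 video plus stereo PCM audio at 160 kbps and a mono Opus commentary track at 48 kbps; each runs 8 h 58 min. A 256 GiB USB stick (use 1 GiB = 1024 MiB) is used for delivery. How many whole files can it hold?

16

8 h 58 min = 538 min = 32280 s
Audio total: 160 + 48 = 208 kbps = 0.208 Mbps.
Total bitrate: 4.108 Mbps.
Per item: 4.108 Mbps × 32280 s = 132,606 Mb = 16,576 MB.
Capacity: 256 GiB = 2,199,023 Mb; 16.58 items → 16 complete.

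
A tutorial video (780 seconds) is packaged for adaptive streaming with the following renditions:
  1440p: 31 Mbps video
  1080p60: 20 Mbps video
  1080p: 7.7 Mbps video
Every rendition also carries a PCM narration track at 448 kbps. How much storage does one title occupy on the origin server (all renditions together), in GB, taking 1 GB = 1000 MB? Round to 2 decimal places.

Audio: 448 kbps = 0.448 Mbps.
Sum of rendition bitrates: (31+0.448) + (20+0.448) + (7.7+0.448) = 60.044 Mbps.
× 780 s = 46,834 Mb = 5,854 MB = 5.854 GB.

5.85 GB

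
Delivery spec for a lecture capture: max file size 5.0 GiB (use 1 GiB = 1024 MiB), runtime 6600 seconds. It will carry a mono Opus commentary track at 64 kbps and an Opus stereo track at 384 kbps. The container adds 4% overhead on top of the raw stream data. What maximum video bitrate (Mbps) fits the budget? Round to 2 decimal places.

Budget: 5.0 GiB = 42949.7 Mb.
Stream payload after overhead: 42949.7 / 1.04 = 41297.8 Mb.
Total bitrate budget: 41297.8 Mb / 6600 s = 6.257 Mbps.
Audio total: 64 + 384 = 448 kbps = 0.448 Mbps.
Video: 6.257 − 0.448 = 5.809 Mbps.

5.81 Mbps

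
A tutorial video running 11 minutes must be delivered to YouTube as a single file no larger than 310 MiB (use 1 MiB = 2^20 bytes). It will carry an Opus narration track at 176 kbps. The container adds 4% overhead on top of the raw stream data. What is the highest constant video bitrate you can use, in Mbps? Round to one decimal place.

3.6 Mbps

Budget: 310 MiB = 2600.5 Mb.
Stream payload after overhead: 2600.5 / 1.04 = 2500.5 Mb.
11 min = 660 s
Total bitrate budget: 2500.5 Mb / 660 s = 3.789 Mbps.
Audio: 176 kbps = 0.176 Mbps.
Video: 3.789 − 0.176 = 3.613 Mbps.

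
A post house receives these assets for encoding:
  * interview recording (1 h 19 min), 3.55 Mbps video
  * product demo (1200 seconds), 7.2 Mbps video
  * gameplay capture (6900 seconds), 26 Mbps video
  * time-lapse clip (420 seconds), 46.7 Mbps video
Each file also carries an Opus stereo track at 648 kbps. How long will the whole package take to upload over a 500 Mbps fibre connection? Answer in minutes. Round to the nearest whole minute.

8 minutes

Audio: 648 kbps = 0.648 Mbps.
interview recording: 4.198 Mbps × 4740 s = 19898.5 Mb
product demo: 7.848 Mbps × 1200 s = 9417.6 Mb
gameplay capture: 26.648 Mbps × 6900 s = 183871.2 Mb
time-lapse clip: 47.348 Mbps × 420 s = 19886.2 Mb
Total: 233073.5 Mb = 29134.2 MB.
At 500 Mbps: 233073.5 / 500 = 466 s ≈ 7.77 minutes.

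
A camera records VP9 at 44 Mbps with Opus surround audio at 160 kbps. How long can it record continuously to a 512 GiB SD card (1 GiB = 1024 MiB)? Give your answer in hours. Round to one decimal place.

Audio: 160 kbps = 0.160 Mbps.
Total bitrate: 44 + 0.160 = 44.160 Mbps.
Capacity: 512 GiB = 4,398,047 Mb.
Recording time: 4,398,047 / 44.160 = 99,593 s ≈ 27.7 hours.

27.7 hours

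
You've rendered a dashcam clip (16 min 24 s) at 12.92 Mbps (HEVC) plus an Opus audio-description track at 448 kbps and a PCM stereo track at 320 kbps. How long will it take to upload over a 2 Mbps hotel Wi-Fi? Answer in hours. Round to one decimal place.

1.9 hours

16 min 24 s = 984 s
Audio total: 448 + 320 = 768 kbps = 0.768 Mbps.
Total bitrate: 13.688 Mbps.
File: 13.688 Mbps × 984 s = 13469.0 Mb.
At 2 Mbps: 13469.0 / 2 = 6734.5 s ≈ 1.87 hours.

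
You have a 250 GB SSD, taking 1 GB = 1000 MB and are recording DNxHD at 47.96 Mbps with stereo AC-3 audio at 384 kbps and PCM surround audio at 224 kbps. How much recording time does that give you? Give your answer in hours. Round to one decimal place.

11.4 hours

Audio total: 384 + 224 = 608 kbps = 0.608 Mbps.
Total bitrate: 47.96 + 0.608 = 48.568 Mbps.
Capacity: 250 GB = 2,000,000 Mb.
Recording time: 2,000,000 / 48.568 = 41,179 s ≈ 11.4 hours.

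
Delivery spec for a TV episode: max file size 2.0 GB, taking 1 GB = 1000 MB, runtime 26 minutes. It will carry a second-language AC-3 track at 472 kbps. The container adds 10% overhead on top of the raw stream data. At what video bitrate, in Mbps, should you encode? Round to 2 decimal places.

Budget: 2.0 GB = 16000.0 Mb.
Stream payload after overhead: 16000.0 / 1.10 = 14545.5 Mb.
26 min = 1560 s
Total bitrate budget: 14545.5 Mb / 1560 s = 9.324 Mbps.
Audio: 472 kbps = 0.472 Mbps.
Video: 9.324 − 0.472 = 8.852 Mbps.

8.85 Mbps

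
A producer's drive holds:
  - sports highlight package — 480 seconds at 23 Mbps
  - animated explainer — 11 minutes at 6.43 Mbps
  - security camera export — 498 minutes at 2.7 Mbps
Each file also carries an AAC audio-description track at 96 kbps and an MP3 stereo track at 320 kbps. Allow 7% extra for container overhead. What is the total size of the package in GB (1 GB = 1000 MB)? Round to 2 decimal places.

Audio total: 96 + 320 = 416 kbps = 0.416 Mbps.
sports highlight package: 23.416 Mbps × 480 s × 1.07 = 12026.5 Mb
animated explainer: 6.846 Mbps × 660 s × 1.07 = 4834.6 Mb
security camera export: 3.116 Mbps × 29880 s × 1.07 = 99623.5 Mb
Total: 116484.6 Mb = 14560.6 MB.
= 14.56 GB.

14.56 GB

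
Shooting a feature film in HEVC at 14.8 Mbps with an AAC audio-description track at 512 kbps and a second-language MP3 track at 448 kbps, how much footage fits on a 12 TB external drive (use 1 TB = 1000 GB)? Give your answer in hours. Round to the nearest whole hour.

1692 hours

Audio total: 512 + 448 = 960 kbps = 0.960 Mbps.
Total bitrate: 14.8 + 0.960 = 15.760 Mbps.
Capacity: 12 TB = 96,000,000 Mb.
Recording time: 96,000,000 / 15.760 = 6,091,371 s ≈ 1,692 hours.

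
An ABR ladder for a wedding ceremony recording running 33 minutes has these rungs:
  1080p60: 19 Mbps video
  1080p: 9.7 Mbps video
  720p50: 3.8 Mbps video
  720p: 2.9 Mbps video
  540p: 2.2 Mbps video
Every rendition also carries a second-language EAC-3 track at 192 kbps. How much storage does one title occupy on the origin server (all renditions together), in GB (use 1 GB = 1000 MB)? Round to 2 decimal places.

33 min = 1980 s
Audio: 192 kbps = 0.192 Mbps.
Sum of rendition bitrates: (19+0.192) + (9.7+0.192) + (3.8+0.192) + (2.9+0.192) + (2.2+0.192) = 38.560 Mbps.
× 1980 s = 76,349 Mb = 9,544 MB = 9.544 GB.

9.54 GB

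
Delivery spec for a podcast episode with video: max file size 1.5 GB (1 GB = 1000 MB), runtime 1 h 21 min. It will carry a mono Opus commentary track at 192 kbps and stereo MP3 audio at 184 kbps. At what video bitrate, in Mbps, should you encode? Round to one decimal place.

2.1 Mbps

Budget: 1.5 GB = 12000.0 Mb.
1 h 21 min = 81 min = 4860 s
Total bitrate budget: 12000.0 Mb / 4860 s = 2.469 Mbps.
Audio total: 192 + 184 = 376 kbps = 0.376 Mbps.
Video: 2.469 − 0.376 = 2.093 Mbps.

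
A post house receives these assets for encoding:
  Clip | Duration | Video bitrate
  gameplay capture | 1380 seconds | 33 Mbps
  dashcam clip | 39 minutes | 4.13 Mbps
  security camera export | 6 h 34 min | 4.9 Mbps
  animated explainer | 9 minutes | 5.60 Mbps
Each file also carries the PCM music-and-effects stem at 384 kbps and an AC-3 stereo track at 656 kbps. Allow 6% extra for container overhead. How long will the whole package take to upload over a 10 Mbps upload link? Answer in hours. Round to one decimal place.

6.0 hours

Audio total: 384 + 656 = 1040 kbps = 1.040 Mbps.
gameplay capture: 34.040 Mbps × 1380 s × 1.06 = 49793.7 Mb
dashcam clip: 5.170 Mbps × 2340 s × 1.06 = 12823.7 Mb
security camera export: 5.940 Mbps × 23640 s × 1.06 = 148846.9 Mb
animated explainer: 6.640 Mbps × 540 s × 1.06 = 3800.7 Mb
Total: 215265.0 Mb = 26908.1 MB.
At 10 Mbps: 215265.0 / 10 = 21527 s ≈ 5.98 hours.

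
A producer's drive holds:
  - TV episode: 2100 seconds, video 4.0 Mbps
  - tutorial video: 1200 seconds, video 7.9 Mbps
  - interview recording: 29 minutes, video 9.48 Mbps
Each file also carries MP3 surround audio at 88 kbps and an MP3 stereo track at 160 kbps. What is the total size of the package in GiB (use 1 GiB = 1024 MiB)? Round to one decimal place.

4.1 GiB

Audio total: 88 + 160 = 248 kbps = 0.248 Mbps.
TV episode: 4.248 Mbps × 2100 s = 8920.8 Mb
tutorial video: 8.148 Mbps × 1200 s = 9777.6 Mb
interview recording: 9.728 Mbps × 1740 s = 16926.7 Mb
Total: 35625.1 Mb = 4453.1 MB.
= 4.147 GiB.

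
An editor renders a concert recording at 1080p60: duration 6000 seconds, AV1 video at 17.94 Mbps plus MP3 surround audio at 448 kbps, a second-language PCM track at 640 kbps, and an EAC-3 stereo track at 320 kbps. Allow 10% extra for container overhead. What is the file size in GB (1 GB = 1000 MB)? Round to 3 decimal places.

Audio total: 448 + 640 + 320 = 1408 kbps = 1.408 Mbps.
Total bitrate: 17.94 + 1.408 = 19.348 Mbps.
Stream data: 19.348 Mbps × 6000 s = 116088.0 Mb.
With 10% container overhead: ×1.10.
127,697 Mb ÷ 8 = 15,962 MB → 15.96 GB.

15.962 GB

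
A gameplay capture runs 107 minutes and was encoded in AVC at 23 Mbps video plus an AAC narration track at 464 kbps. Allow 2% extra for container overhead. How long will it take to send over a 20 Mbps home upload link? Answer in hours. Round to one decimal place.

107 min = 6420 s
Audio: 464 kbps = 0.464 Mbps.
Total bitrate: 23.464 Mbps.
File: 23.464 Mbps × 6420 s = 150638.9 Mb.
With 2% container overhead: ×1.02. → 153651.7 Mb.
At 20 Mbps: 153651.7 / 20 = 7682.6 s ≈ 2.13 hours.

2.1 hours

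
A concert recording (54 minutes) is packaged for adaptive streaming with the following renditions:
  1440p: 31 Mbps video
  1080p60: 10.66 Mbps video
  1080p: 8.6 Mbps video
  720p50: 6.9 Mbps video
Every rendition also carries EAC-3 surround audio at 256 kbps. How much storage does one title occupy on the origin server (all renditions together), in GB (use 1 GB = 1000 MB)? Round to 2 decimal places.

23.56 GB

54 min = 3240 s
Audio: 256 kbps = 0.256 Mbps.
Sum of rendition bitrates: (31+0.256) + (10.66+0.256) + (8.6+0.256) + (6.9+0.256) = 58.184 Mbps.
× 3240 s = 188,516 Mb = 23,565 MB = 23.56 GB.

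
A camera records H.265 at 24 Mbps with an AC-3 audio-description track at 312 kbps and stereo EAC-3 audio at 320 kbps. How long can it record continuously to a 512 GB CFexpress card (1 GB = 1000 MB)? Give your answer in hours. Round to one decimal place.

Audio total: 312 + 320 = 632 kbps = 0.632 Mbps.
Total bitrate: 24 + 0.632 = 24.632 Mbps.
Capacity: 512 GB = 4,096,000 Mb.
Recording time: 4,096,000 / 24.632 = 166,288 s ≈ 46.2 hours.

46.2 hours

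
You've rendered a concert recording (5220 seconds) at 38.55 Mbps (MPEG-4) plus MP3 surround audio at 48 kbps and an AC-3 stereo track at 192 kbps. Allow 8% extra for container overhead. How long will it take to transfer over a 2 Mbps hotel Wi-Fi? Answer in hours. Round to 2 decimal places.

30.37 hours

Audio total: 48 + 192 = 240 kbps = 0.240 Mbps.
Total bitrate: 38.790 Mbps.
File: 38.790 Mbps × 5220 s = 202483.8 Mb.
With 8% container overhead: ×1.08. → 218682.5 Mb.
At 2 Mbps: 218682.5 / 2 = 109341.3 s ≈ 30.4 hours.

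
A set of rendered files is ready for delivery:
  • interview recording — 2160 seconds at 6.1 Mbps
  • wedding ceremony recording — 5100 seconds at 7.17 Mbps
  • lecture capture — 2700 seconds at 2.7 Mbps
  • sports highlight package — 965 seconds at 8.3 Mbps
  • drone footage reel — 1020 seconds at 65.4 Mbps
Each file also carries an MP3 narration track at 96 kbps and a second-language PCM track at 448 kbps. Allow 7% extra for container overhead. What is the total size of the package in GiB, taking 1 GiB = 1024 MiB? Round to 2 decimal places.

Audio total: 96 + 448 = 544 kbps = 0.544 Mbps.
interview recording: 6.644 Mbps × 2160 s × 1.07 = 15355.6 Mb
wedding ceremony recording: 7.714 Mbps × 5100 s × 1.07 = 42095.3 Mb
lecture capture: 3.244 Mbps × 2700 s × 1.07 = 9371.9 Mb
sports highlight package: 8.844 Mbps × 965 s × 1.07 = 9131.9 Mb
drone footage reel: 65.944 Mbps × 1020 s × 1.07 = 71971.3 Mb
Total: 147926.0 Mb = 18490.7 MB.
= 17.22 GiB.

17.22 GiB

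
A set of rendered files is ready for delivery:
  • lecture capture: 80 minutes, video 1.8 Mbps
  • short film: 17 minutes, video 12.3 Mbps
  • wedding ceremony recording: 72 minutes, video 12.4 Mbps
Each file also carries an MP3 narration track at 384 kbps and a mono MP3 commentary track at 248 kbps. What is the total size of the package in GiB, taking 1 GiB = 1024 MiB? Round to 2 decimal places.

Audio total: 384 + 248 = 632 kbps = 0.632 Mbps.
lecture capture: 2.432 Mbps × 4800 s = 11673.6 Mb
short film: 12.932 Mbps × 1020 s = 13190.6 Mb
wedding ceremony recording: 13.032 Mbps × 4320 s = 56298.2 Mb
Total: 81162.5 Mb = 10145.3 MB.
= 9.449 GiB.

9.45 GiB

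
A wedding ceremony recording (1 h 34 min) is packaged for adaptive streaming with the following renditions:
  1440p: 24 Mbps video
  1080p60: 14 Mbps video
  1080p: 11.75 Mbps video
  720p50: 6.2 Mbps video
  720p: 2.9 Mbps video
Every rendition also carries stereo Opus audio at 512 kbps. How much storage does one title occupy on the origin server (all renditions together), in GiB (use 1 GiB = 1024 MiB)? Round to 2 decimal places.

40.32 GiB

1 h 34 min = 94 min = 5640 s
Audio: 512 kbps = 0.512 Mbps.
Sum of rendition bitrates: (24+0.512) + (14+0.512) + (11.75+0.512) + (6.2+0.512) + (2.9+0.512) = 61.410 Mbps.
× 5640 s = 346,352 Mb = 43,294 MB = 40.32 GiB.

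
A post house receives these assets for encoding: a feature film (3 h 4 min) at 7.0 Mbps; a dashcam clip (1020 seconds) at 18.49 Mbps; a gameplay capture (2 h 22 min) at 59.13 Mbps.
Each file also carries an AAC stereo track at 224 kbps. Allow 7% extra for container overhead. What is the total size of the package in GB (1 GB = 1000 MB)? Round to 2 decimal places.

80.86 GB

Audio: 224 kbps = 0.224 Mbps.
feature film: 7.224 Mbps × 11040 s × 1.07 = 85335.7 Mb
dashcam clip: 18.714 Mbps × 1020 s × 1.07 = 20424.5 Mb
gameplay capture: 59.354 Mbps × 8520 s × 1.07 = 541094.8 Mb
Total: 646854.9 Mb = 80856.9 MB.
= 80.86 GB.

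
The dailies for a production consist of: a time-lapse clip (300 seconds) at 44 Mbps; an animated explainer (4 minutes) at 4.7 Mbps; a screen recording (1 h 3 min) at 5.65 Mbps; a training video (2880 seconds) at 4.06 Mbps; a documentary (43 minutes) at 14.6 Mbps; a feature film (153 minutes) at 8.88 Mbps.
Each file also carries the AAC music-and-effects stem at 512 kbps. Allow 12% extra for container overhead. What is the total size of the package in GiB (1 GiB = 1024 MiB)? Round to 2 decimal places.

22.98 GiB

Audio: 512 kbps = 0.512 Mbps.
time-lapse clip: 44.512 Mbps × 300 s × 1.12 = 14956.0 Mb
animated explainer: 5.212 Mbps × 240 s × 1.12 = 1401.0 Mb
screen recording: 6.162 Mbps × 3780 s × 1.12 = 26087.4 Mb
training video: 4.572 Mbps × 2880 s × 1.12 = 14747.4 Mb
documentary: 15.112 Mbps × 2580 s × 1.12 = 43667.6 Mb
feature film: 9.392 Mbps × 9180 s × 1.12 = 96564.8 Mb
Total: 197424.3 Mb = 24678.0 MB.
= 22.98 GiB.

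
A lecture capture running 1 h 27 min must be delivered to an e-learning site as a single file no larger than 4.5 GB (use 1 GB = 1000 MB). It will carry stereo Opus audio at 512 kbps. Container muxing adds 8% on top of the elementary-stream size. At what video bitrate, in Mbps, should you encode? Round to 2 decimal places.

Budget: 4.5 GB = 36000.0 Mb.
Stream payload after overhead: 36000.0 / 1.08 = 33333.3 Mb.
1 h 27 min = 87 min = 5220 s
Total bitrate budget: 33333.3 Mb / 5220 s = 6.386 Mbps.
Audio: 512 kbps = 0.512 Mbps.
Video: 6.386 − 0.512 = 5.874 Mbps.

5.87 Mbps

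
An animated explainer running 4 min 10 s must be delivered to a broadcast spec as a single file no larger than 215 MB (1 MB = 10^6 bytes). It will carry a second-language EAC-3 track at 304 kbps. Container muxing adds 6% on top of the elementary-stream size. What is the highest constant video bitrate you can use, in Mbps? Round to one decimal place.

Budget: 215 MB = 1720.0 Mb.
Stream payload after overhead: 1720.0 / 1.06 = 1622.6 Mb.
4 min 10 s = 250 s
Total bitrate budget: 1622.6 Mb / 250 s = 6.491 Mbps.
Audio: 304 kbps = 0.304 Mbps.
Video: 6.491 − 0.304 = 6.187 Mbps.

6.2 Mbps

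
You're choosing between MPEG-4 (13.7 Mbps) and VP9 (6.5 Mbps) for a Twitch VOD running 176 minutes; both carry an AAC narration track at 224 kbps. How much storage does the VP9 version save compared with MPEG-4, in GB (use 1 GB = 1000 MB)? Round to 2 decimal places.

9.50 GB

176 min = 10560 s
Audio: 224 kbps = 0.224 Mbps.
MPEG-4: 13.924 Mbps × 10560 s = 147037.4 Mb = 18.380 GB.
VP9: 6.724 Mbps × 10560 s = 71005.4 Mb = 8.876 GB.
Saving: 18.380 − 8.876 = 9.504 GB.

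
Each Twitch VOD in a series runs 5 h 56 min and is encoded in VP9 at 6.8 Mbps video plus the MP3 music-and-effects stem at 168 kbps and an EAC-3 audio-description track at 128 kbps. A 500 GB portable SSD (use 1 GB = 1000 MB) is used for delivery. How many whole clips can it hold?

5 h 56 min = 356 min = 21360 s
Audio total: 168 + 128 = 296 kbps = 0.296 Mbps.
Total bitrate: 7.096 Mbps.
Per item: 7.096 Mbps × 21360 s = 151,571 Mb = 18,946 MB.
Capacity: 500 GB = 4,000,000 Mb; 26.39 items → 26 complete.

26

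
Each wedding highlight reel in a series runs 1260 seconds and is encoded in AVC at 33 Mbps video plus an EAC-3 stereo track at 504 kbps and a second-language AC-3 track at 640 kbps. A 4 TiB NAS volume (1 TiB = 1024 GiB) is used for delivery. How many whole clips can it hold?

817

Audio total: 504 + 640 = 1144 kbps = 1.144 Mbps.
Total bitrate: 34.144 Mbps.
Per item: 34.144 Mbps × 1260 s = 43,021 Mb = 5,378 MB.
Capacity: 4 TiB = 35,184,372 Mb; 817.83 items → 817 complete.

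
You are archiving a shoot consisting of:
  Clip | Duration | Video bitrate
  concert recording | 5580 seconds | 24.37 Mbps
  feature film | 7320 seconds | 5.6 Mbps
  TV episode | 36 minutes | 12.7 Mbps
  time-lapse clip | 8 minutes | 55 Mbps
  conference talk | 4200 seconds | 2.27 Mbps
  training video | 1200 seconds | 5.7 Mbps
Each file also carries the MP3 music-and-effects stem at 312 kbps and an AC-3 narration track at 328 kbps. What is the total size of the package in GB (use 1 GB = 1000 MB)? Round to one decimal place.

32.6 GB

Audio total: 312 + 328 = 640 kbps = 0.640 Mbps.
concert recording: 25.010 Mbps × 5580 s = 139555.8 Mb
feature film: 6.240 Mbps × 7320 s = 45676.8 Mb
TV episode: 13.340 Mbps × 2160 s = 28814.4 Mb
time-lapse clip: 55.640 Mbps × 480 s = 26707.2 Mb
conference talk: 2.910 Mbps × 4200 s = 12222.0 Mb
training video: 6.340 Mbps × 1200 s = 7608.0 Mb
Total: 260584.2 Mb = 32573.0 MB.
= 32.57 GB.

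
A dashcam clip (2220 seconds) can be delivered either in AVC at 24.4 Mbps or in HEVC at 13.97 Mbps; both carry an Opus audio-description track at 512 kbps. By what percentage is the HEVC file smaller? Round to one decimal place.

Audio: 512 kbps = 0.512 Mbps.
AVC: 24.912 Mbps × 2220 s = 55304.6 Mb = 6.438 GiB.
HEVC: 14.482 Mbps × 2220 s = 32150.0 Mb = 3.743 GiB.
Reduction: (1 − 3.743/6.438) × 100 = 41.87%.

41.9%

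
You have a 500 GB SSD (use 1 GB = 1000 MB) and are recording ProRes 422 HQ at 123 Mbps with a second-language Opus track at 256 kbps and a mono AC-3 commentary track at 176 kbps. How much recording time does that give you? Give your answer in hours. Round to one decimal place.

Audio total: 256 + 176 = 432 kbps = 0.432 Mbps.
Total bitrate: 123 + 0.432 = 123.432 Mbps.
Capacity: 500 GB = 4,000,000 Mb.
Recording time: 4,000,000 / 123.432 = 32,407 s ≈ 9.00 hours.

9.0 hours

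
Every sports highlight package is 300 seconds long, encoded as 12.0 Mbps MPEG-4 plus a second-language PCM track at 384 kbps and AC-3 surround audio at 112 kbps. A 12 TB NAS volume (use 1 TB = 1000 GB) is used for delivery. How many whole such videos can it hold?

25608

Audio total: 384 + 112 = 496 kbps = 0.496 Mbps.
Total bitrate: 12.496 Mbps.
Per item: 12.496 Mbps × 300 s = 3,749 Mb = 468.6 MB.
Capacity: 12 TB = 96,000,000 Mb; 25608.19 items → 25608 complete.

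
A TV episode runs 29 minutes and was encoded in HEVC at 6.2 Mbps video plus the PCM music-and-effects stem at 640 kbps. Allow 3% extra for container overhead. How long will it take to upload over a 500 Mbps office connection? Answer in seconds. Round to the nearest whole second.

29 min = 1740 s
Audio: 640 kbps = 0.640 Mbps.
Total bitrate: 6.840 Mbps.
File: 6.840 Mbps × 1740 s = 11901.6 Mb.
With 3% container overhead: ×1.03. → 12258.6 Mb.
At 500 Mbps: 12258.6 / 500 = 24.5 s ≈ 24.5 seconds.

25 seconds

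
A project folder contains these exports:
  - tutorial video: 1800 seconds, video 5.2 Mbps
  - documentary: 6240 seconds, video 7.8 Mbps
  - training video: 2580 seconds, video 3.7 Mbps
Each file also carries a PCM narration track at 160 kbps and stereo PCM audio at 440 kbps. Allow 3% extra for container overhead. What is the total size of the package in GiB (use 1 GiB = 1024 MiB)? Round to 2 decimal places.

Audio total: 160 + 440 = 600 kbps = 0.600 Mbps.
tutorial video: 5.800 Mbps × 1800 s × 1.03 = 10753.2 Mb
documentary: 8.400 Mbps × 6240 s × 1.03 = 53988.5 Mb
training video: 4.300 Mbps × 2580 s × 1.03 = 11426.8 Mb
Total: 76168.5 Mb = 9521.1 MB.
= 8.867 GiB.

8.87 GiB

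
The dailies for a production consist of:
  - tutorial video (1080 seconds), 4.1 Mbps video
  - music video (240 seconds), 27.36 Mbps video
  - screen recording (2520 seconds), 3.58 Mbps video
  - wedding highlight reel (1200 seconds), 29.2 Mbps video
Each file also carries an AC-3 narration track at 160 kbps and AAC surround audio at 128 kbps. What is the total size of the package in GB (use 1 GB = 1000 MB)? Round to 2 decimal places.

Audio total: 160 + 128 = 288 kbps = 0.288 Mbps.
tutorial video: 4.388 Mbps × 1080 s = 4739.0 Mb
music video: 27.648 Mbps × 240 s = 6635.5 Mb
screen recording: 3.868 Mbps × 2520 s = 9747.4 Mb
wedding highlight reel: 29.488 Mbps × 1200 s = 35385.6 Mb
Total: 56507.5 Mb = 7063.4 MB.
= 7.063 GB.

7.06 GB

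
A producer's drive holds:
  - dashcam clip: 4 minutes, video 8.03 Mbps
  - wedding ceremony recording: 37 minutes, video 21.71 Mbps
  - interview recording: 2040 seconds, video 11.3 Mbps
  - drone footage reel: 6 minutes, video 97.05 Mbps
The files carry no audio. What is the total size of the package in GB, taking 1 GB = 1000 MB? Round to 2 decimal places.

13.51 GB

dashcam clip: 8.030 Mbps × 240 s = 1927.2 Mb
wedding ceremony recording: 21.710 Mbps × 2220 s = 48196.2 Mb
interview recording: 11.300 Mbps × 2040 s = 23052.0 Mb
drone footage reel: 97.050 Mbps × 360 s = 34938.0 Mb
Total: 108113.4 Mb = 13514.2 MB.
= 13.51 GB.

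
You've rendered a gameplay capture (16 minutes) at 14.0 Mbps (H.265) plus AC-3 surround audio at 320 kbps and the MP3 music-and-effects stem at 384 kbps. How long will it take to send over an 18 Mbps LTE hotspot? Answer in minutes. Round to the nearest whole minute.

13 minutes

16 min = 960 s
Audio total: 320 + 384 = 704 kbps = 0.704 Mbps.
Total bitrate: 14.704 Mbps.
File: 14.704 Mbps × 960 s = 14115.8 Mb.
At 18 Mbps: 14115.8 / 18 = 784.2 s ≈ 13.1 minutes.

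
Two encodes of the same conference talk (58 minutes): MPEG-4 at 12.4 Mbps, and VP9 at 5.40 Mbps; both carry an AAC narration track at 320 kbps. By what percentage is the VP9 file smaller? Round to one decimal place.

55.0%

58 min = 3480 s
Audio: 320 kbps = 0.320 Mbps.
MPEG-4: 12.720 Mbps × 3480 s = 44265.6 Mb = 5.153 GiB.
VP9: 5.720 Mbps × 3480 s = 19905.6 Mb = 2.317 GiB.
Reduction: (1 − 2.317/5.153) × 100 = 55.03%.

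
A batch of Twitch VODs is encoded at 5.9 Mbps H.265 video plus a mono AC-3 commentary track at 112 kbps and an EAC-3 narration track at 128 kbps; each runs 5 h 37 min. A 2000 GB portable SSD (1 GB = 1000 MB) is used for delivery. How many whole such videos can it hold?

5 h 37 min = 337 min = 20220 s
Audio total: 112 + 128 = 240 kbps = 0.240 Mbps.
Total bitrate: 6.140 Mbps.
Per item: 6.140 Mbps × 20220 s = 124,151 Mb = 15,519 MB.
Capacity: 2000 GB = 16,000,000 Mb; 128.88 items → 128 complete.

128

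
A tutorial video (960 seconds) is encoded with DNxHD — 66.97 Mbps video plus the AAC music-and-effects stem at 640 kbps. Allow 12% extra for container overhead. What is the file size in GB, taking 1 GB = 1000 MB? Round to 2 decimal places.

Audio: 640 kbps = 0.640 Mbps.
Total bitrate: 66.97 + 0.640 = 67.610 Mbps.
Stream data: 67.610 Mbps × 960 s = 64905.6 Mb.
With 12% container overhead: ×1.12.
72,694 Mb ÷ 8 = 9,087 MB → 9.087 GB.

9.09 GB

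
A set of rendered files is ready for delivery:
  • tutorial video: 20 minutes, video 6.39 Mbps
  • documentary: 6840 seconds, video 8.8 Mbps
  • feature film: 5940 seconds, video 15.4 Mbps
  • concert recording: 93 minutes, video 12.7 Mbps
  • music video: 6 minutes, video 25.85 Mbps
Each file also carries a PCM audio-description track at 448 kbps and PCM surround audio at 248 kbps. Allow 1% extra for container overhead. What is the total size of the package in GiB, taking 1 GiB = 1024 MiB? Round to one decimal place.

29.8 GiB

Audio total: 448 + 248 = 696 kbps = 0.696 Mbps.
tutorial video: 7.086 Mbps × 1200 s × 1.01 = 8588.2 Mb
documentary: 9.496 Mbps × 6840 s × 1.01 = 65602.2 Mb
feature film: 16.096 Mbps × 5940 s × 1.01 = 96566.3 Mb
concert recording: 13.396 Mbps × 5580 s × 1.01 = 75497.2 Mb
music video: 26.546 Mbps × 360 s × 1.01 = 9652.1 Mb
Total: 255906.0 Mb = 31988.3 MB.
= 29.79 GiB.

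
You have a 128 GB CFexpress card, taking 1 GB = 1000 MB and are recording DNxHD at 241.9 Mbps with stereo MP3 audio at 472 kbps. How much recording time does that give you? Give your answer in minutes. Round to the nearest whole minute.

Audio: 472 kbps = 0.472 Mbps.
Total bitrate: 241.9 + 0.472 = 242.372 Mbps.
Capacity: 128 GB = 1,024,000 Mb.
Recording time: 1,024,000 / 242.372 = 4,225 s ≈ 70.4 minutes.

70 minutes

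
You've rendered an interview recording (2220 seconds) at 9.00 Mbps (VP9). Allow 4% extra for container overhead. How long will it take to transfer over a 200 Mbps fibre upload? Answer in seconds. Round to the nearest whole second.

File: 9.000 Mbps × 2220 s = 19980.0 Mb.
With 4% container overhead: ×1.04. → 20779.2 Mb.
At 200 Mbps: 20779.2 / 200 = 103.9 s ≈ 104 seconds.

104 seconds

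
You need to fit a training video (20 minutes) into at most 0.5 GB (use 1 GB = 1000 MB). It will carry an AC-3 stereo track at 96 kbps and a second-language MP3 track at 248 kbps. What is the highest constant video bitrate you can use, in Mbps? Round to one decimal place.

3.0 Mbps

Budget: 0.5 GB = 4000.0 Mb.
20 min = 1200 s
Total bitrate budget: 4000.0 Mb / 1200 s = 3.333 Mbps.
Audio total: 96 + 248 = 344 kbps = 0.344 Mbps.
Video: 3.333 − 0.344 = 2.989 Mbps.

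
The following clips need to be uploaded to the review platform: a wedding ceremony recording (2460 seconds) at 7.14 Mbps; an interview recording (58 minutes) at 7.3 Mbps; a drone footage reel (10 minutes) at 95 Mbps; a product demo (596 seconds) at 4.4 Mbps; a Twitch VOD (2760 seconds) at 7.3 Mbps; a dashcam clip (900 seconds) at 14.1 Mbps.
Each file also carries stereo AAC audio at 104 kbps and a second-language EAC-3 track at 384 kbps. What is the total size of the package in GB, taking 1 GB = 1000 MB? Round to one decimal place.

17.6 GB

Audio total: 104 + 384 = 488 kbps = 0.488 Mbps.
wedding ceremony recording: 7.628 Mbps × 2460 s = 18764.9 Mb
interview recording: 7.788 Mbps × 3480 s = 27102.2 Mb
drone footage reel: 95.488 Mbps × 600 s = 57292.8 Mb
product demo: 4.888 Mbps × 596 s = 2913.2 Mb
Twitch VOD: 7.788 Mbps × 2760 s = 21494.9 Mb
dashcam clip: 14.588 Mbps × 900 s = 13129.2 Mb
Total: 140697.2 Mb = 17587.2 MB.
= 17.59 GB.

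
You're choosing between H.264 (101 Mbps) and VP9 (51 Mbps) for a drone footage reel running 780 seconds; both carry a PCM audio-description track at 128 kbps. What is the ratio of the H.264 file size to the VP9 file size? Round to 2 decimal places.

Audio: 128 kbps = 0.128 Mbps.
H.264: 101.128 Mbps × 780 s = 78879.8 Mb = 9.183 GiB.
VP9: 51.128 Mbps × 780 s = 39879.8 Mb = 4.643 GiB.
Ratio: 9.183 / 4.643 = 1.978.

1.98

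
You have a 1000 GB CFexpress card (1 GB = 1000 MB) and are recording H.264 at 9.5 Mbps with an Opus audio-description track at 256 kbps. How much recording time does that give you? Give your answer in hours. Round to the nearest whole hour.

228 hours

Audio: 256 kbps = 0.256 Mbps.
Total bitrate: 9.5 + 0.256 = 9.756 Mbps.
Capacity: 1000 GB = 8,000,000 Mb.
Recording time: 8,000,000 / 9.756 = 820,008 s ≈ 228 hours.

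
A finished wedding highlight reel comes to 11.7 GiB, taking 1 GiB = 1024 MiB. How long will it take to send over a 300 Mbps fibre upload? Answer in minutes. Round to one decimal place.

File: 11.7 GiB = 100502.2 Mb.
At 300 Mbps: 100502.2 / 300 = 335.0 s ≈ 5.58 minutes.

5.6 minutes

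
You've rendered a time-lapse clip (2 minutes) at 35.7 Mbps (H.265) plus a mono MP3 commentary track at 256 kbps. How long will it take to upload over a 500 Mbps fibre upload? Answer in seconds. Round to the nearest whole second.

2 min = 120 s
Audio: 256 kbps = 0.256 Mbps.
Total bitrate: 35.956 Mbps.
File: 35.956 Mbps × 120 s = 4314.7 Mb.
At 500 Mbps: 4314.7 / 500 = 8.6 s ≈ 8.63 seconds.

9 seconds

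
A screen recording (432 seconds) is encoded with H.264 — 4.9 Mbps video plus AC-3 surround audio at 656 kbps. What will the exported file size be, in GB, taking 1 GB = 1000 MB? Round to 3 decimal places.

0.300 GB

Audio: 656 kbps = 0.656 Mbps.
Total bitrate: 4.9 + 0.656 = 5.556 Mbps.
Stream data: 5.556 Mbps × 432 s = 2400.2 Mb.
2,400 Mb ÷ 8 = 300.0 MB → 0.3 GB.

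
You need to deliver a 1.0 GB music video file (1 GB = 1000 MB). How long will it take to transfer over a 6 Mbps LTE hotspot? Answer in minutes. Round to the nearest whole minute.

22 minutes

File: 1.0 GB = 8000.0 Mb.
At 6 Mbps: 8000.0 / 6 = 1333.3 s ≈ 22.2 minutes.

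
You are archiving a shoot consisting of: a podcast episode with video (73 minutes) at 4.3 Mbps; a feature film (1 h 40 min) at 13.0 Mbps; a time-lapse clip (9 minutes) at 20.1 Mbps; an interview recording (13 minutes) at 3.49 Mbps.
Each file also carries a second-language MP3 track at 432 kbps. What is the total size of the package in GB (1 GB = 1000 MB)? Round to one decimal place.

14.4 GB

Audio: 432 kbps = 0.432 Mbps.
podcast episode with video: 4.732 Mbps × 4380 s = 20726.2 Mb
feature film: 13.432 Mbps × 6000 s = 80592.0 Mb
time-lapse clip: 20.532 Mbps × 540 s = 11087.3 Mb
interview recording: 3.922 Mbps × 780 s = 3059.2 Mb
Total: 115464.6 Mb = 14433.1 MB.
= 14.43 GB.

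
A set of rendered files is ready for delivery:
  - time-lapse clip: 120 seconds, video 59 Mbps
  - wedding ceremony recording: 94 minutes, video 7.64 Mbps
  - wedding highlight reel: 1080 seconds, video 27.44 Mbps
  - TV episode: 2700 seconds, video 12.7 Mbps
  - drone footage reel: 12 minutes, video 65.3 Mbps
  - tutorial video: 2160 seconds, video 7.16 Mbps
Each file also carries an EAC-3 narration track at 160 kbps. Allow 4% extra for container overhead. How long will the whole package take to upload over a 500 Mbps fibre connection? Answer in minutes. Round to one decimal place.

Audio: 160 kbps = 0.160 Mbps.
time-lapse clip: 59.160 Mbps × 120 s × 1.04 = 7383.2 Mb
wedding ceremony recording: 7.800 Mbps × 5640 s × 1.04 = 45751.7 Mb
wedding highlight reel: 27.600 Mbps × 1080 s × 1.04 = 31000.3 Mb
TV episode: 12.860 Mbps × 2700 s × 1.04 = 36110.9 Mb
drone footage reel: 65.460 Mbps × 720 s × 1.04 = 49016.4 Mb
tutorial video: 7.320 Mbps × 2160 s × 1.04 = 16443.6 Mb
Total: 185706.1 Mb = 23213.3 MB.
At 500 Mbps: 185706.1 / 500 = 371 s ≈ 6.19 minutes.

6.2 minutes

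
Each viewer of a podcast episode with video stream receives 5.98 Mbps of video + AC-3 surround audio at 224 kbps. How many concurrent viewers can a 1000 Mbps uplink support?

161

Audio: 224 kbps = 0.224 Mbps.
Per-viewer media rate: 6.204 Mbps.
1000 Mbps = 1,000 Mbps; 1,000 / 6.204 = 161.19 → 161 viewers.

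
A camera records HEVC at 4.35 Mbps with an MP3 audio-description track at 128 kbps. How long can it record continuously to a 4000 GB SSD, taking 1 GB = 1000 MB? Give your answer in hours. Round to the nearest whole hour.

1985 hours

Audio: 128 kbps = 0.128 Mbps.
Total bitrate: 4.35 + 0.128 = 4.478 Mbps.
Capacity: 4000 GB = 32,000,000 Mb.
Recording time: 32,000,000 / 4.478 = 7,146,047 s ≈ 1,985 hours.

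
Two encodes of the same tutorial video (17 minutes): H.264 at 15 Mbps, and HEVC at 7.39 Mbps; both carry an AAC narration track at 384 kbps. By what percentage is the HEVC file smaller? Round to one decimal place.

49.5%

17 min = 1020 s
Audio: 384 kbps = 0.384 Mbps.
H.264: 15.384 Mbps × 1020 s = 15691.7 Mb = 1.961 GB.
HEVC: 7.774 Mbps × 1020 s = 7929.5 Mb = 0.991 GB.
Reduction: (1 − 0.991/1.961) × 100 = 49.47%.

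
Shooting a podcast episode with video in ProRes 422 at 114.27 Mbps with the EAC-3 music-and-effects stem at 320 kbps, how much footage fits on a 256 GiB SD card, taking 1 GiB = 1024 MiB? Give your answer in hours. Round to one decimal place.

Audio: 320 kbps = 0.320 Mbps.
Total bitrate: 114.27 + 0.320 = 114.590 Mbps.
Capacity: 256 GiB = 2,199,023 Mb.
Recording time: 2,199,023 / 114.590 = 19,190 s ≈ 5.33 hours.

5.3 hours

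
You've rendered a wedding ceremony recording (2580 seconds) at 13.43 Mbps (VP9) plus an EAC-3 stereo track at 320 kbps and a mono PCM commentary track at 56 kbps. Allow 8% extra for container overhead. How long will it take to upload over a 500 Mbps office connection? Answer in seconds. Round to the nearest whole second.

Audio total: 320 + 56 = 376 kbps = 0.376 Mbps.
Total bitrate: 13.806 Mbps.
File: 13.806 Mbps × 2580 s = 35619.5 Mb.
With 8% container overhead: ×1.08. → 38469.0 Mb.
At 500 Mbps: 38469.0 / 500 = 76.9 s ≈ 76.9 seconds.

77 seconds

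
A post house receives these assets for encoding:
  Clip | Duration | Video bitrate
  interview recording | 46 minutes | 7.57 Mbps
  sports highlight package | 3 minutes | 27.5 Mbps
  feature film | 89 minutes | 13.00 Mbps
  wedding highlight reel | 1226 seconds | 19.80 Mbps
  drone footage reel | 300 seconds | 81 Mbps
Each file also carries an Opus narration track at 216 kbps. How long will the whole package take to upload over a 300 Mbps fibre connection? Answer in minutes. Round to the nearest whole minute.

8 minutes

Audio: 216 kbps = 0.216 Mbps.
interview recording: 7.786 Mbps × 2760 s = 21489.4 Mb
sports highlight package: 27.716 Mbps × 180 s = 4988.9 Mb
feature film: 13.216 Mbps × 5340 s = 70573.4 Mb
wedding highlight reel: 20.016 Mbps × 1226 s = 24539.6 Mb
drone footage reel: 81.216 Mbps × 300 s = 24364.8 Mb
Total: 145956.1 Mb = 18244.5 MB.
At 300 Mbps: 145956.1 / 300 = 487 s ≈ 8.11 minutes.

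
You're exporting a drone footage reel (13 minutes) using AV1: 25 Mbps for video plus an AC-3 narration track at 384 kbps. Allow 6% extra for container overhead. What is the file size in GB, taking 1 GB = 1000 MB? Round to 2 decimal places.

13 min = 780 s
Audio: 384 kbps = 0.384 Mbps.
Total bitrate: 25 + 0.384 = 25.384 Mbps.
Stream data: 25.384 Mbps × 780 s = 19799.5 Mb.
With 6% container overhead: ×1.06.
20,987 Mb ÷ 8 = 2,623 MB → 2.623 GB.

2.62 GB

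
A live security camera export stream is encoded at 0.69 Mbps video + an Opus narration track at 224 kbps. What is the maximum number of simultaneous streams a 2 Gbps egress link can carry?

Audio: 224 kbps = 0.224 Mbps.
Per-viewer media rate: 0.914 Mbps.
2 Gbps = 2,000 Mbps; 2,000 / 0.914 = 2188.18 → 2188 viewers.

2188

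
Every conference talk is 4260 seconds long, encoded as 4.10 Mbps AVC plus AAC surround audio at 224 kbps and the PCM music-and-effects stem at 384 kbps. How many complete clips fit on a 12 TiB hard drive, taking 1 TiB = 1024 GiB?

5262

Audio total: 224 + 384 = 608 kbps = 0.608 Mbps.
Total bitrate: 4.708 Mbps.
Per item: 4.708 Mbps × 4260 s = 20,056 Mb = 2,507 MB.
Capacity: 12 TiB = 105,553,116 Mb; 5262.90 items → 5262 complete.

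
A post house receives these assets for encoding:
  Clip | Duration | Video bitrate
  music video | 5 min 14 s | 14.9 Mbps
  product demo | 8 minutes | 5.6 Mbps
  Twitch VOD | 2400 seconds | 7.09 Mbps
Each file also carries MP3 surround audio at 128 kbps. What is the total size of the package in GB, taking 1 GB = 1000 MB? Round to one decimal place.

3.1 GB

Audio: 128 kbps = 0.128 Mbps.
music video: 15.028 Mbps × 314 s = 4718.8 Mb
product demo: 5.728 Mbps × 480 s = 2749.4 Mb
Twitch VOD: 7.218 Mbps × 2400 s = 17323.2 Mb
Total: 24791.4 Mb = 3098.9 MB.
= 3.099 GB.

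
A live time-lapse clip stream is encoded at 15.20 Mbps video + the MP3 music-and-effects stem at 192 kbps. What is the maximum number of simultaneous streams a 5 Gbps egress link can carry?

324

Audio: 192 kbps = 0.192 Mbps.
Per-viewer media rate: 15.392 Mbps.
5 Gbps = 5,000 Mbps; 5,000 / 15.392 = 324.84 → 324 viewers.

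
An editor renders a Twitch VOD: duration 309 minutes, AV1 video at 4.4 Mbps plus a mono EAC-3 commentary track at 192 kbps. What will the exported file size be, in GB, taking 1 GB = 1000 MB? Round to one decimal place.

10.6 GB

309 min = 18540 s
Audio: 192 kbps = 0.192 Mbps.
Total bitrate: 4.4 + 0.192 = 4.592 Mbps.
Stream data: 4.592 Mbps × 18540 s = 85135.7 Mb.
85,136 Mb ÷ 8 = 10,642 MB → 10.64 GB.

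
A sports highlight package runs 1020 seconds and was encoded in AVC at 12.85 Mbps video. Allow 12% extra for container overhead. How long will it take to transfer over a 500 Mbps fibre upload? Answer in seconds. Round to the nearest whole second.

File: 12.850 Mbps × 1020 s = 13107.0 Mb.
With 12% container overhead: ×1.12. → 14679.8 Mb.
At 500 Mbps: 14679.8 / 500 = 29.4 s ≈ 29.4 seconds.

29 seconds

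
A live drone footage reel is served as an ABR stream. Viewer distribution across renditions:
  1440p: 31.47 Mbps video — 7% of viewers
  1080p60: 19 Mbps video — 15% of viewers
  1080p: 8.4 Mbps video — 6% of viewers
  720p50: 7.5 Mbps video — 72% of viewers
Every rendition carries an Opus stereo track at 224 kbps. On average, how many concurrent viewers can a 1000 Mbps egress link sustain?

89

Audio: 224 kbps = 0.224 Mbps.
Average per-viewer bitrate: 0.07×31.694 + 0.15×19.224 + 0.06×8.624 + 0.72×7.724 = 11.181 Mbps.
1000 Mbps = 1,000 Mbps; 1,000 / 11.181 = 89.44 → 89.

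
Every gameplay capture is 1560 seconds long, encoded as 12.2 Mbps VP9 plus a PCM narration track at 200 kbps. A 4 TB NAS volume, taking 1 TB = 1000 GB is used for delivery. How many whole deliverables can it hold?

1654

Audio: 200 kbps = 0.200 Mbps.
Total bitrate: 12.400 Mbps.
Per item: 12.400 Mbps × 1560 s = 19,344 Mb = 2,418 MB.
Capacity: 4 TB = 32,000,000 Mb; 1654.26 items → 1654 complete.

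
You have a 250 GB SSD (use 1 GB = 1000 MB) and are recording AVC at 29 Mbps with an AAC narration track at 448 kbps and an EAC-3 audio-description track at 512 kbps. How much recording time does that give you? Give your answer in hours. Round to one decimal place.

Audio total: 448 + 512 = 960 kbps = 0.960 Mbps.
Total bitrate: 29 + 0.960 = 29.960 Mbps.
Capacity: 250 GB = 2,000,000 Mb.
Recording time: 2,000,000 / 29.960 = 66,756 s ≈ 18.5 hours.

18.5 hours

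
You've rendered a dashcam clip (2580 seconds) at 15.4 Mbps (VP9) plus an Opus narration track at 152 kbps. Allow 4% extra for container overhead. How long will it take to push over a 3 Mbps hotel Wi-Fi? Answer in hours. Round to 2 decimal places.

Audio: 152 kbps = 0.152 Mbps.
Total bitrate: 15.552 Mbps.
File: 15.552 Mbps × 2580 s = 40124.2 Mb.
With 4% container overhead: ×1.04. → 41729.1 Mb.
At 3 Mbps: 41729.1 / 3 = 13909.7 s ≈ 3.86 hours.

3.86 hours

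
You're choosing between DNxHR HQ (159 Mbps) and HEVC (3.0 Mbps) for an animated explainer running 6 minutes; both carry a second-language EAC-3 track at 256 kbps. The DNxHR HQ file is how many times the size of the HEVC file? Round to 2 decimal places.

6 min = 360 s
Audio: 256 kbps = 0.256 Mbps.
DNxHR HQ: 159.256 Mbps × 360 s = 57332.2 Mb = 7.167 GB.
HEVC: 3.256 Mbps × 360 s = 1172.2 Mb = 0.147 GB.
Ratio: 7.167 / 0.147 = 48.912.

48.91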